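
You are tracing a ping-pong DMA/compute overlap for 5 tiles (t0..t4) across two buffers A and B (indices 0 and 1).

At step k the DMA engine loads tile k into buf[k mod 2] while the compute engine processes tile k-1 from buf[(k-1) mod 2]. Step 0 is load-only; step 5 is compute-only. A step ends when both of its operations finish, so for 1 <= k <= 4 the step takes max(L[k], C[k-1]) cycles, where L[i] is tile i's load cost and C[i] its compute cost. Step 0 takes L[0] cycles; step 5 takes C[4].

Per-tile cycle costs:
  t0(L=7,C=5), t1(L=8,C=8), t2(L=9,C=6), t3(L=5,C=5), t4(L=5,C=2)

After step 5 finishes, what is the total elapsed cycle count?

step 0: L[0]=7 → dur=7, Σ=7 | A=load:t0 B=idle [load-only]
step 1: L[1]=8 C[0]=5 → dur=8, Σ=15 | A=compute:t0 B=load:t1 [load-bound]
step 2: L[2]=9 C[1]=8 → dur=9, Σ=24 | A=load:t2 B=compute:t1 [load-bound]
step 3: L[3]=5 C[2]=6 → dur=6, Σ=30 | A=compute:t2 B=load:t3 [compute-bound]
step 4: L[4]=5 C[3]=5 → dur=5, Σ=35 | A=load:t4 B=compute:t3 [tied]
step 5: C[4]=2 → dur=2, Σ=37 | A=compute:t4 B=idle [compute-only]

end_cycle[5] = 37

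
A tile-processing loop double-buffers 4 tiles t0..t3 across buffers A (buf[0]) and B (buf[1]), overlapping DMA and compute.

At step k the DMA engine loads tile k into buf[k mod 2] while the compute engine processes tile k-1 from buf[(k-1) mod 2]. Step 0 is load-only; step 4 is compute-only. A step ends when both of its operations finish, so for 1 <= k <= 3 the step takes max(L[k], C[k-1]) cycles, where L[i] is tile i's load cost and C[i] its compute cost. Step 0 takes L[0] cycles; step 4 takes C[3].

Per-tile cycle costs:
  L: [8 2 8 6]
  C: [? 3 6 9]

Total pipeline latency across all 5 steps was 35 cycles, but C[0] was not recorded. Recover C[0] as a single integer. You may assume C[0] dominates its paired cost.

step 0: dur = L[0]=8 = 8
step 1: dur = max(L[1]=2, C[0]=?) = C[0]  (unknown; binding)
step 2: dur = max(L[2]=8, C[1]=3) = 8
step 3: dur = max(L[3]=6, C[2]=6) = 6
step 4: dur = C[3]=9 = 9
sum of known step durations = 31
dur[1] = total - known = 35 - 31 = 4
C[0] is the binding max in step 1, so C[0] = dur[1] = 4

C[0] = 4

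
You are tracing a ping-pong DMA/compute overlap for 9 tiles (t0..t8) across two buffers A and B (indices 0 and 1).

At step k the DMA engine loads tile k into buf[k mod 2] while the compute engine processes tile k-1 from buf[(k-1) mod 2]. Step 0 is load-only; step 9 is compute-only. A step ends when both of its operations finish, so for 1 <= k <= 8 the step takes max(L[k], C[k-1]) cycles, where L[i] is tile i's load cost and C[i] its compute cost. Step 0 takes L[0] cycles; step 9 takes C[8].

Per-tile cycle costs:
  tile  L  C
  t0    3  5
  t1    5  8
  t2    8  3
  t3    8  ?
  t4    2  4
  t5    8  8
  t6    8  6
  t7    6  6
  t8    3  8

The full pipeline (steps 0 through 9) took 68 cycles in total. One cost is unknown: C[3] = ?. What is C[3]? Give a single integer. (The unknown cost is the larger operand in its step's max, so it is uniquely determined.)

C[3] = 8

step 0 = dur = L[0]=3 = 3
step 1 = dur = max(L[1]=5, C[0]=5) = 5
step 2 = dur = max(L[2]=8, C[1]=8) = 8
step 3 = dur = max(L[3]=8, C[2]=3) = 8
step 4 = dur = max(L[4]=2, C[3]=?) = C[3]  (unknown; binding)
step 5 = dur = max(L[5]=8, C[4]=4) = 8
step 6 = dur = max(L[6]=8, C[5]=8) = 8
step 7 = dur = max(L[7]=6, C[6]=6) = 6
step 8 = dur = max(L[8]=3, C[7]=6) = 6
step 9 = dur = C[8]=8 = 8
sum of known step durations = 60
dur[4] = total - known = 68 - 60 = 8
C[3] is the binding max in step 4, so C[3] = dur[4] = 8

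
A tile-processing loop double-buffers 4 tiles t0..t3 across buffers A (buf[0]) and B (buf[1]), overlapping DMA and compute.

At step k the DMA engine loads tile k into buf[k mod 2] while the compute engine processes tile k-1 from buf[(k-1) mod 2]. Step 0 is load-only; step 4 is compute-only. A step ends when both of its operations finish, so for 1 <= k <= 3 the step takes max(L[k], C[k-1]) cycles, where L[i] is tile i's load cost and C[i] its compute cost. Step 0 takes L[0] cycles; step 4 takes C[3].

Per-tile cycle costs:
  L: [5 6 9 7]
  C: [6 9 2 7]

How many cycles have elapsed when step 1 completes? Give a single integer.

k=0 load=t0/5c comp=- wait=5 total=5
k=1 load=t1/6c comp=t0/6c wait=6 total=11
k=2 load=t2/9c comp=t1/9c wait=9 total=20
k=3 load=t3/7c comp=t2/2c wait=7 total=27
k=4 load=- comp=t3/7c wait=7 total=34

end_cycle[1] = 11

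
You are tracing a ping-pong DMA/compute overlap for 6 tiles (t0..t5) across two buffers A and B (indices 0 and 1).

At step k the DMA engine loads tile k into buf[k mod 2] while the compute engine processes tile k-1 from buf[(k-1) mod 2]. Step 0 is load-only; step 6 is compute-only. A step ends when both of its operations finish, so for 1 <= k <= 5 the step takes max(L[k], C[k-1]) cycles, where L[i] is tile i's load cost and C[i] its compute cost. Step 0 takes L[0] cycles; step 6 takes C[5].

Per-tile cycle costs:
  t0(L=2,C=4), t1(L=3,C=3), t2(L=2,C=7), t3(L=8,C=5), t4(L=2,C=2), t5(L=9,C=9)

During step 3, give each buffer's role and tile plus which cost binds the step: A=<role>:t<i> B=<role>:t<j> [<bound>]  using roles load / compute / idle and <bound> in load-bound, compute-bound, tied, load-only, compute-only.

k=0 load=t0/2c comp=- wait=2 total=2
k=1 load=t1/3c comp=t0/4c wait=4 total=6
k=2 load=t2/2c comp=t1/3c wait=3 total=9
k=3 load=t3/8c comp=t2/7c wait=8 total=17
k=4 load=t4/2c comp=t3/5c wait=5 total=22
k=5 load=t5/9c comp=t4/2c wait=9 total=31
k=6 load=- comp=t5/9c wait=9 total=40

step 3: A=compute:t2 B=load:t3 [load-bound]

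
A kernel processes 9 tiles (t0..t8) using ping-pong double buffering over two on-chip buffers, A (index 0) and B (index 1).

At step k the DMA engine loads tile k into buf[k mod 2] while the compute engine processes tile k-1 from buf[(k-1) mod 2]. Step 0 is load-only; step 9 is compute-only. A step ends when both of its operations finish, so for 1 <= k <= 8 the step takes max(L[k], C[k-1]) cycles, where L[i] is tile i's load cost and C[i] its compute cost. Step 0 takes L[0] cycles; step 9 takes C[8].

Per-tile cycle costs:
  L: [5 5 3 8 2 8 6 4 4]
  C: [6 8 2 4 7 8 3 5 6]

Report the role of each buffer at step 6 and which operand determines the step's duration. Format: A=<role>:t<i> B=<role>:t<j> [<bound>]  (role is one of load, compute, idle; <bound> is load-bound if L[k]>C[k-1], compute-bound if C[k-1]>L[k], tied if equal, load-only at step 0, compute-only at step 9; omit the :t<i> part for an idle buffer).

step 6: A=load:t6 B=compute:t5 [compute-bound]

k=0 load=t0/5c comp=- wait=5 total=5
k=1 load=t1/5c comp=t0/6c wait=6 total=11
k=2 load=t2/3c comp=t1/8c wait=8 total=19
k=3 load=t3/8c comp=t2/2c wait=8 total=27
k=4 load=t4/2c comp=t3/4c wait=4 total=31
k=5 load=t5/8c comp=t4/7c wait=8 total=39
k=6 load=t6/6c comp=t5/8c wait=8 total=47
k=7 load=t7/4c comp=t6/3c wait=4 total=51
k=8 load=t8/4c comp=t7/5c wait=5 total=56
k=9 load=- comp=t8/6c wait=6 total=62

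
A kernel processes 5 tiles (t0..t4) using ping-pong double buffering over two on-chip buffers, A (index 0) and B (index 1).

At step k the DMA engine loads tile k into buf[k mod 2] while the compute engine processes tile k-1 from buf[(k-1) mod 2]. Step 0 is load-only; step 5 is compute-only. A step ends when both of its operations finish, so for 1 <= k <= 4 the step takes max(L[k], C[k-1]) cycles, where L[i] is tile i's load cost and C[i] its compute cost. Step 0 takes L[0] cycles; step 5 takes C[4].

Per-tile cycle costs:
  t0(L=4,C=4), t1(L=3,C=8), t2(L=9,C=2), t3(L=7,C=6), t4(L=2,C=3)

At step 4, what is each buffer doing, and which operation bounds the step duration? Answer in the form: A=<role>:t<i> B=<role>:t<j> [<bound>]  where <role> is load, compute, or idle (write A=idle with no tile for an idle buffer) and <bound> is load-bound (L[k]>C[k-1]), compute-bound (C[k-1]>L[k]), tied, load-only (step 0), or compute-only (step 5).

k=0 load=t0/4c comp=- wait=4 total=4
k=1 load=t1/3c comp=t0/4c wait=4 total=8
k=2 load=t2/9c comp=t1/8c wait=9 total=17
k=3 load=t3/7c comp=t2/2c wait=7 total=24
k=4 load=t4/2c comp=t3/6c wait=6 total=30
k=5 load=- comp=t4/3c wait=3 total=33

step 4: A=load:t4 B=compute:t3 [compute-bound]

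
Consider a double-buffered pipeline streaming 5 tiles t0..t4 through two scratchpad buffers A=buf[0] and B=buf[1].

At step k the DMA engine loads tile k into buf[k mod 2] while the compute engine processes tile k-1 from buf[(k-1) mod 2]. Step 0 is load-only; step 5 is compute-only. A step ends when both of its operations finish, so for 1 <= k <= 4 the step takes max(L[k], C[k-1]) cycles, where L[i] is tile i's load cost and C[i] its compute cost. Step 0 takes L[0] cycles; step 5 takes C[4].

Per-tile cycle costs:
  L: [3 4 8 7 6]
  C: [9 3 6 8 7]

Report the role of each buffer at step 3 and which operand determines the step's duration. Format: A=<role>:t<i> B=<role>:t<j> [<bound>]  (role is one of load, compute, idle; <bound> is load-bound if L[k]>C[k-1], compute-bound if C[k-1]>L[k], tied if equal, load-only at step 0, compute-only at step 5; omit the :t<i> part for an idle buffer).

step 3: A=compute:t2 B=load:t3 [load-bound]

  0. 3=3c; end=3; A:t0 B:-
  1. max(4,9)=9c; end=12; A:t0 B:t1
  2. max(8,3)=8c; end=20; A:t2 B:t1
  3. max(7,6)=7c; end=27; A:t2 B:t3
  4. max(6,8)=8c; end=35; A:t4 B:t3
  5. 7=7c; end=42; A:t4 B:t3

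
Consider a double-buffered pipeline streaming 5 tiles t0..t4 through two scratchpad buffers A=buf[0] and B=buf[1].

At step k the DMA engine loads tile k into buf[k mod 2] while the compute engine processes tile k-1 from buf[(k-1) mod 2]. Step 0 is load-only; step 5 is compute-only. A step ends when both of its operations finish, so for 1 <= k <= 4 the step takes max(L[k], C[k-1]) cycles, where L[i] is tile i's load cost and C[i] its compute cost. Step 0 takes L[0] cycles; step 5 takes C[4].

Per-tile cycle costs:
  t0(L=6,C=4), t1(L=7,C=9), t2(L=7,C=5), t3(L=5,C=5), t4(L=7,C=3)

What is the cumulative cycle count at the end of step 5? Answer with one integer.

end_cycle[5] = 37

  0. 6=6c; end=6; A:t0 B:-
  1. max(7,4)=7c; end=13; A:t0 B:t1
  2. max(7,9)=9c; end=22; A:t2 B:t1
  3. max(5,5)=5c; end=27; A:t2 B:t3
  4. max(7,5)=7c; end=34; A:t4 B:t3
  5. 3=3c; end=37; A:t4 B:t3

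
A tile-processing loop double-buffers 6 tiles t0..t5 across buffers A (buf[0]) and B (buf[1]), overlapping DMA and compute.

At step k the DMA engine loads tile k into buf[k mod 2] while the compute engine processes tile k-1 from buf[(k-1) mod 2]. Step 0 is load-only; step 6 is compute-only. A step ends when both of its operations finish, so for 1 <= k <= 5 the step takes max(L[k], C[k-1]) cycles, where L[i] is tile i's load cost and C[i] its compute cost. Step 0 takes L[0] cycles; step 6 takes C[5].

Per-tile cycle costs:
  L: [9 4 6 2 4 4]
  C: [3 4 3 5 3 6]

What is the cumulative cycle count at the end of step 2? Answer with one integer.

  0. 9=9c; end=9; A:t0 B:-
  1. max(4,3)=4c; end=13; A:t0 B:t1
  2. max(6,4)=6c; end=19; A:t2 B:t1
  3. max(2,3)=3c; end=22; A:t2 B:t3
  4. max(4,5)=5c; end=27; A:t4 B:t3
  5. max(4,3)=4c; end=31; A:t4 B:t5
  6. 6=6c; end=37; A:t4 B:t5

end_cycle[2] = 19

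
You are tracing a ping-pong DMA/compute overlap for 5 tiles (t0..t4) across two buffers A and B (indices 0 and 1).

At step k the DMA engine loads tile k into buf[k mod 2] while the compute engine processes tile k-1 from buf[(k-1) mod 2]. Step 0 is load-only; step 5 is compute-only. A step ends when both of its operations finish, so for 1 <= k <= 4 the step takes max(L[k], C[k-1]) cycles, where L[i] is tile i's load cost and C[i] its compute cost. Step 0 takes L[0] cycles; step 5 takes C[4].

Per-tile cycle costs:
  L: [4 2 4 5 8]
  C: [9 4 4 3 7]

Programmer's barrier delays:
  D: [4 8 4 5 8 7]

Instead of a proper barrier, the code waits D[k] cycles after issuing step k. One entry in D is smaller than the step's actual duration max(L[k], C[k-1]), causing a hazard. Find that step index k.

hazard at step 1

step 0: need L[0]=4 = 4; D[0]=4 ok
step 1: need max(L[1]=2,C[0]=9) = 9; D[1]=8 SHORT
step 2: need max(L[2]=4,C[1]=4) = 4; D[2]=4 ok
step 3: need max(L[3]=5,C[2]=4) = 5; D[3]=5 ok
step 4: need max(L[4]=8,C[3]=3) = 8; D[4]=8 ok
step 5: need C[4]=7 = 7; D[5]=7 ok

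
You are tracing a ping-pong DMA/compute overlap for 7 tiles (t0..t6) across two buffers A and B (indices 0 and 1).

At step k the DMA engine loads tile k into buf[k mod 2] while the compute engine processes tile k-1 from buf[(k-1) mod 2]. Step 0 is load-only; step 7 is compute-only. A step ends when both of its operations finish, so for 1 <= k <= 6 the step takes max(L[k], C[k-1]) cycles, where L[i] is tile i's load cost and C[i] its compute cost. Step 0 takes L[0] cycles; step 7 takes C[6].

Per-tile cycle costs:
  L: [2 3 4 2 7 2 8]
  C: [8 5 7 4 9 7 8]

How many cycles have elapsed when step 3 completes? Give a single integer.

end_cycle[3] = 22

  0. 2=2c; end=2; A:t0 B:-
  1. max(3,8)=8c; end=10; A:t0 B:t1
  2. max(4,5)=5c; end=15; A:t2 B:t1
  3. max(2,7)=7c; end=22; A:t2 B:t3
  4. max(7,4)=7c; end=29; A:t4 B:t3
  5. max(2,9)=9c; end=38; A:t4 B:t5
  6. max(8,7)=8c; end=46; A:t6 B:t5
  7. 8=8c; end=54; A:t6 B:t5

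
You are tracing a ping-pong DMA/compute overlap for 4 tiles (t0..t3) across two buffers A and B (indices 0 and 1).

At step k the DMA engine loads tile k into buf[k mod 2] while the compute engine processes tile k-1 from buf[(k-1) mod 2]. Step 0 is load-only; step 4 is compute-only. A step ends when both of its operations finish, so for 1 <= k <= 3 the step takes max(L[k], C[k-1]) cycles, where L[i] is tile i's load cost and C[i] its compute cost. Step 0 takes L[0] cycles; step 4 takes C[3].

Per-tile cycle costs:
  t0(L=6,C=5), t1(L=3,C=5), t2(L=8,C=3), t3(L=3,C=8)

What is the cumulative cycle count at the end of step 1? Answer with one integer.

[0] DMA t0→A (6c) ∥ CU idle ⇒ 6c, clock 6
[1] DMA t1→B (3c) ∥ CU A:t0 (5c) ⇒ 5c, clock 11
[2] DMA t2→A (8c) ∥ CU B:t1 (5c) ⇒ 8c, clock 19
[3] DMA t3→B (3c) ∥ CU A:t2 (3c) ⇒ 3c, clock 22
[4] DMA idle ∥ CU B:t3 (8c) ⇒ 8c, clock 30

end_cycle[1] = 11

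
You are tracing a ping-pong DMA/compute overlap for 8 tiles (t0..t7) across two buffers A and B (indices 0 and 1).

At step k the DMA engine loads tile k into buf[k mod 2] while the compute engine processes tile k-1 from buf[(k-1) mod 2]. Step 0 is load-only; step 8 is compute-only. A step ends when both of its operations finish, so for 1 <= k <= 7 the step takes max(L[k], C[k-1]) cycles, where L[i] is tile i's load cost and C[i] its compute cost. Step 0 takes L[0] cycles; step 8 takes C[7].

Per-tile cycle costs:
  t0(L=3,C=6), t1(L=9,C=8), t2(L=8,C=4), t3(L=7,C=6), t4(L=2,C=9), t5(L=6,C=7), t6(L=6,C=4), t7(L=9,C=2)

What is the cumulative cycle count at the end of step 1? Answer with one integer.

end_cycle[1] = 12

  0. 3=3c; end=3; A:t0 B:-
  1. max(9,6)=9c; end=12; A:t0 B:t1
  2. max(8,8)=8c; end=20; A:t2 B:t1
  3. max(7,4)=7c; end=27; A:t2 B:t3
  4. max(2,6)=6c; end=33; A:t4 B:t3
  5. max(6,9)=9c; end=42; A:t4 B:t5
  6. max(6,7)=7c; end=49; A:t6 B:t5
  7. max(9,4)=9c; end=58; A:t6 B:t7
  8. 2=2c; end=60; A:t6 B:t7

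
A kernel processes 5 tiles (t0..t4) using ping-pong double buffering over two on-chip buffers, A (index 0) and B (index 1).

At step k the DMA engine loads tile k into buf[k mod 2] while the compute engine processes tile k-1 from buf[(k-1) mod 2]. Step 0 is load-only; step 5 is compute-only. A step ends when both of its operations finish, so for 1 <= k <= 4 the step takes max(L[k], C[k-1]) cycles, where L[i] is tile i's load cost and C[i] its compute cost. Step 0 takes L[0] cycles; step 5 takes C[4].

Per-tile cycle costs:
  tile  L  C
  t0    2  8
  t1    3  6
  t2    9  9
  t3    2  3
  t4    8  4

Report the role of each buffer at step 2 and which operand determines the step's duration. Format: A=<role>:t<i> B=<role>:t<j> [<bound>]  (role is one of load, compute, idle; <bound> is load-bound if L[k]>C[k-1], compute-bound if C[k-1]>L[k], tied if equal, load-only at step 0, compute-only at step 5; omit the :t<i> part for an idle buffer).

[0] DMA t0→A (2c) ∥ CU idle ⇒ 2c, clock 2
[1] DMA t1→B (3c) ∥ CU A:t0 (8c) ⇒ 8c, clock 10
[2] DMA t2→A (9c) ∥ CU B:t1 (6c) ⇒ 9c, clock 19
[3] DMA t3→B (2c) ∥ CU A:t2 (9c) ⇒ 9c, clock 28
[4] DMA t4→A (8c) ∥ CU B:t3 (3c) ⇒ 8c, clock 36
[5] DMA idle ∥ CU A:t4 (4c) ⇒ 4c, clock 40

step 2: A=load:t2 B=compute:t1 [load-bound]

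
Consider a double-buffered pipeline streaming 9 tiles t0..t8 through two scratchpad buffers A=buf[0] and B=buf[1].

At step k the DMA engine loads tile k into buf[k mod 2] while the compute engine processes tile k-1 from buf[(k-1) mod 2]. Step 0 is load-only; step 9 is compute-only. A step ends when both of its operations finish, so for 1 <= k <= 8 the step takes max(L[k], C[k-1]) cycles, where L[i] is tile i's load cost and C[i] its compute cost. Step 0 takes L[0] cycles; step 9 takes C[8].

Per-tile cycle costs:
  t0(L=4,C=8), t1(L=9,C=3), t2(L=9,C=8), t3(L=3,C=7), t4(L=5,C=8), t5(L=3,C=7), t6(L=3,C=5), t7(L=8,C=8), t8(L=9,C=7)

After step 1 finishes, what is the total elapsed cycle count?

[0] DMA t0→A (4c) ∥ CU idle ⇒ 4c, clock 4
[1] DMA t1→B (9c) ∥ CU A:t0 (8c) ⇒ 9c, clock 13
[2] DMA t2→A (9c) ∥ CU B:t1 (3c) ⇒ 9c, clock 22
[3] DMA t3→B (3c) ∥ CU A:t2 (8c) ⇒ 8c, clock 30
[4] DMA t4→A (5c) ∥ CU B:t3 (7c) ⇒ 7c, clock 37
[5] DMA t5→B (3c) ∥ CU A:t4 (8c) ⇒ 8c, clock 45
[6] DMA t6→A (3c) ∥ CU B:t5 (7c) ⇒ 7c, clock 52
[7] DMA t7→B (8c) ∥ CU A:t6 (5c) ⇒ 8c, clock 60
[8] DMA t8→A (9c) ∥ CU B:t7 (8c) ⇒ 9c, clock 69
[9] DMA idle ∥ CU A:t8 (7c) ⇒ 7c, clock 76

end_cycle[1] = 13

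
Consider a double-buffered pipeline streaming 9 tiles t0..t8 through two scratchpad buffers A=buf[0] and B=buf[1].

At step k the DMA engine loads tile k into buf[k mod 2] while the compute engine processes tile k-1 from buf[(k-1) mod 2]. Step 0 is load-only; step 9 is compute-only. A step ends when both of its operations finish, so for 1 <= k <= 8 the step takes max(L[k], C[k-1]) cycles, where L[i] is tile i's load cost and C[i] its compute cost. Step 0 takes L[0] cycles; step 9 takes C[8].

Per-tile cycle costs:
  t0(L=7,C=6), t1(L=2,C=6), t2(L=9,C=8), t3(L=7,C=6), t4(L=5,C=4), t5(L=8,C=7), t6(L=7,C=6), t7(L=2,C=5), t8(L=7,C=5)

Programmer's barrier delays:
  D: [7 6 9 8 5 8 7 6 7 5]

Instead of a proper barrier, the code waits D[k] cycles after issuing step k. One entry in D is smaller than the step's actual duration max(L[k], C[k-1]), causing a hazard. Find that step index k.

step 0: need L[0]=7 = 7; D[0]=7 ok
step 1: need max(L[1]=2,C[0]=6) = 6; D[1]=6 ok
step 2: need max(L[2]=9,C[1]=6) = 9; D[2]=9 ok
step 3: need max(L[3]=7,C[2]=8) = 8; D[3]=8 ok
step 4: need max(L[4]=5,C[3]=6) = 6; D[4]=5 SHORT
step 5: need max(L[5]=8,C[4]=4) = 8; D[5]=8 ok
step 6: need max(L[6]=7,C[5]=7) = 7; D[6]=7 ok
step 7: need max(L[7]=2,C[6]=6) = 6; D[7]=6 ok
step 8: need max(L[8]=7,C[7]=5) = 7; D[8]=7 ok
step 9: need C[8]=5 = 5; D[9]=5 ok

hazard at step 4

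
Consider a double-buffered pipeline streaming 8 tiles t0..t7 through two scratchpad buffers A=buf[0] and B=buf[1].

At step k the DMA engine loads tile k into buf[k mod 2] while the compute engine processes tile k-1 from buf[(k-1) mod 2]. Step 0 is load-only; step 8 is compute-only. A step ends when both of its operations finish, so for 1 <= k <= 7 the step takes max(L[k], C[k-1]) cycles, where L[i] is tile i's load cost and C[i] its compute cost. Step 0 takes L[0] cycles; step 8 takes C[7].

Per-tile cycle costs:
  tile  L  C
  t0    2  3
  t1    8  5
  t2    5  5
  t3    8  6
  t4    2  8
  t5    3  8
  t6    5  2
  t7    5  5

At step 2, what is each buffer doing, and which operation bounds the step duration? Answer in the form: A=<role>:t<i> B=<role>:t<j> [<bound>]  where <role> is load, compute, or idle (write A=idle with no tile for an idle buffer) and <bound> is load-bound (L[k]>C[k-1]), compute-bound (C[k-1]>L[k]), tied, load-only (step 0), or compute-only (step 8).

step 2: A=load:t2 B=compute:t1 [tied]

k=0 load=t0/2c comp=- wait=2 total=2
k=1 load=t1/8c comp=t0/3c wait=8 total=10
k=2 load=t2/5c comp=t1/5c wait=5 total=15
k=3 load=t3/8c comp=t2/5c wait=8 total=23
k=4 load=t4/2c comp=t3/6c wait=6 total=29
k=5 load=t5/3c comp=t4/8c wait=8 total=37
k=6 load=t6/5c comp=t5/8c wait=8 total=45
k=7 load=t7/5c comp=t6/2c wait=5 total=50
k=8 load=- comp=t7/5c wait=5 total=55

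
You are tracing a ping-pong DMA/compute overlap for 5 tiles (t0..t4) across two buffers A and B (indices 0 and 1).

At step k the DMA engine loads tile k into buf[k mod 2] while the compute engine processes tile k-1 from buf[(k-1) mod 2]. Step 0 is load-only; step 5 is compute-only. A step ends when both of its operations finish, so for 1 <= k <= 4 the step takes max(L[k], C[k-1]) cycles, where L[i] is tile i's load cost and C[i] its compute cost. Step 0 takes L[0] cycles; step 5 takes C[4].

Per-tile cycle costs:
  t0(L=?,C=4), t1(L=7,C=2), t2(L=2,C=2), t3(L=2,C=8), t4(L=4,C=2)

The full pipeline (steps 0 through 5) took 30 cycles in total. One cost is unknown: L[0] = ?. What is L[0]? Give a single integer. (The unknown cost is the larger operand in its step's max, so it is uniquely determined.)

step 0: dur = L[0]=? = L[0]  (unknown; binding)
step 1: dur = max(L[1]=7, C[0]=4) = 7
step 2: dur = max(L[2]=2, C[1]=2) = 2
step 3: dur = max(L[3]=2, C[2]=2) = 2
step 4: dur = max(L[4]=4, C[3]=8) = 8
step 5: dur = C[4]=2 = 2
sum of known step durations = 21
dur[0] = total - known = 30 - 21 = 9
L[0] is the binding max in step 0, so L[0] = dur[0] = 9

L[0] = 9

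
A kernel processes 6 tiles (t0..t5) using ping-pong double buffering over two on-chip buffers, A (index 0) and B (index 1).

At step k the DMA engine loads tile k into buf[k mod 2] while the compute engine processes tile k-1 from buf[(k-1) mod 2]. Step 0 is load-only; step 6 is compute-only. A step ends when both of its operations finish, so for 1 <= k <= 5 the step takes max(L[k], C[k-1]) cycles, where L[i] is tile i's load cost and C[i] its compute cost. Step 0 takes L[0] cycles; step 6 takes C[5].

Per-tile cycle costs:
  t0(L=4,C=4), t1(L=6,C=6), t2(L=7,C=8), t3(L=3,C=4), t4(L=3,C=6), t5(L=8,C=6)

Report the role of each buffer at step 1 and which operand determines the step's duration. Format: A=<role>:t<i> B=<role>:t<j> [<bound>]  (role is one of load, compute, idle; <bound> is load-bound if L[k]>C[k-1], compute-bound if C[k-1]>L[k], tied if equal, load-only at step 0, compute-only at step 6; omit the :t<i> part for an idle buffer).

[0] DMA t0→A (4c) ∥ CU idle ⇒ 4c, clock 4
[1] DMA t1→B (6c) ∥ CU A:t0 (4c) ⇒ 6c, clock 10
[2] DMA t2→A (7c) ∥ CU B:t1 (6c) ⇒ 7c, clock 17
[3] DMA t3→B (3c) ∥ CU A:t2 (8c) ⇒ 8c, clock 25
[4] DMA t4→A (3c) ∥ CU B:t3 (4c) ⇒ 4c, clock 29
[5] DMA t5→B (8c) ∥ CU A:t4 (6c) ⇒ 8c, clock 37
[6] DMA idle ∥ CU B:t5 (6c) ⇒ 6c, clock 43

step 1: A=compute:t0 B=load:t1 [load-bound]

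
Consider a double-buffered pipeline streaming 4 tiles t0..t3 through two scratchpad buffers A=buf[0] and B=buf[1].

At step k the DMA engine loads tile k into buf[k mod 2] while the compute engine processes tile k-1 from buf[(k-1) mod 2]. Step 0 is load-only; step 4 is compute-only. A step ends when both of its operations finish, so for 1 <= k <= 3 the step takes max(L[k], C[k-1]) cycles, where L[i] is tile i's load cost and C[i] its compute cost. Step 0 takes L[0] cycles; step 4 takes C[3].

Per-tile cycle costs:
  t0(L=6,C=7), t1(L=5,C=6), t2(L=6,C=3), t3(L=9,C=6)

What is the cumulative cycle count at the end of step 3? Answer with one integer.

end_cycle[3] = 28

  0. 6=6c; end=6; A:t0 B:-
  1. max(5,7)=7c; end=13; A:t0 B:t1
  2. max(6,6)=6c; end=19; A:t2 B:t1
  3. max(9,3)=9c; end=28; A:t2 B:t3
  4. 6=6c; end=34; A:t2 B:t3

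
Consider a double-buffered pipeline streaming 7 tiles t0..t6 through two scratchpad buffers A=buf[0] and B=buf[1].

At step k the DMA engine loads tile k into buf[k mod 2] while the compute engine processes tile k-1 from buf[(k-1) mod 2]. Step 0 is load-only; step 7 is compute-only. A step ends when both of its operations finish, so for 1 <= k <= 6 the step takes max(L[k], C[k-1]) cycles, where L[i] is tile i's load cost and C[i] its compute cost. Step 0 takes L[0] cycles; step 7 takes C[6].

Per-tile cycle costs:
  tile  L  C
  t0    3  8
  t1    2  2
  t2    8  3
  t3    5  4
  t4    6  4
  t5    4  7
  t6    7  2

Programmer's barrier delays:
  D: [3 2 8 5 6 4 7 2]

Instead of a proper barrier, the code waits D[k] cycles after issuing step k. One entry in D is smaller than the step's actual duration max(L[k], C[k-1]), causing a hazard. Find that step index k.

k=0 barrier L[0]=3→3c, D[0]=3 ok
k=1 barrier max(L[1]=2,C[0]=8)→8c, D[1]=2 SHORT
k=2 barrier max(L[2]=8,C[1]=2)→8c, D[2]=8 ok
k=3 barrier max(L[3]=5,C[2]=3)→5c, D[3]=5 ok
k=4 barrier max(L[4]=6,C[3]=4)→6c, D[4]=6 ok
k=5 barrier max(L[5]=4,C[4]=4)→4c, D[5]=4 ok
k=6 barrier max(L[6]=7,C[5]=7)→7c, D[6]=7 ok
k=7 barrier C[6]=2→2c, D[7]=2 ok

hazard at step 1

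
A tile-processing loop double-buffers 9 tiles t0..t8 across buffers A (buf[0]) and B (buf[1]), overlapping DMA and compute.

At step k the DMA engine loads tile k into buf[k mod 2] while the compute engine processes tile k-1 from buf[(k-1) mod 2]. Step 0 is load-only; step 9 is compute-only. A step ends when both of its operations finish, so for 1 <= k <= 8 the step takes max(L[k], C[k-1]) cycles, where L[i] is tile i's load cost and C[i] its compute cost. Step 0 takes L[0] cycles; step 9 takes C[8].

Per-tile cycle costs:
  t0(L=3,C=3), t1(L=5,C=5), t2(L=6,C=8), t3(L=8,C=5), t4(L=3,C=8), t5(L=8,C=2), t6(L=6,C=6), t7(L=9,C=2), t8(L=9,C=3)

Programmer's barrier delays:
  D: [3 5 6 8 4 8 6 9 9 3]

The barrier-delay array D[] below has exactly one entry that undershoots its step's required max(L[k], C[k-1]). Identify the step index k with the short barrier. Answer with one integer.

step 0: need L[0]=3 = 3; D[0]=3 ok
step 1: need max(L[1]=5,C[0]=3) = 5; D[1]=5 ok
step 2: need max(L[2]=6,C[1]=5) = 6; D[2]=6 ok
step 3: need max(L[3]=8,C[2]=8) = 8; D[3]=8 ok
step 4: need max(L[4]=3,C[3]=5) = 5; D[4]=4 SHORT
step 5: need max(L[5]=8,C[4]=8) = 8; D[5]=8 ok
step 6: need max(L[6]=6,C[5]=2) = 6; D[6]=6 ok
step 7: need max(L[7]=9,C[6]=6) = 9; D[7]=9 ok
step 8: need max(L[8]=9,C[7]=2) = 9; D[8]=9 ok
step 9: need C[8]=3 = 3; D[9]=3 ok

hazard at step 4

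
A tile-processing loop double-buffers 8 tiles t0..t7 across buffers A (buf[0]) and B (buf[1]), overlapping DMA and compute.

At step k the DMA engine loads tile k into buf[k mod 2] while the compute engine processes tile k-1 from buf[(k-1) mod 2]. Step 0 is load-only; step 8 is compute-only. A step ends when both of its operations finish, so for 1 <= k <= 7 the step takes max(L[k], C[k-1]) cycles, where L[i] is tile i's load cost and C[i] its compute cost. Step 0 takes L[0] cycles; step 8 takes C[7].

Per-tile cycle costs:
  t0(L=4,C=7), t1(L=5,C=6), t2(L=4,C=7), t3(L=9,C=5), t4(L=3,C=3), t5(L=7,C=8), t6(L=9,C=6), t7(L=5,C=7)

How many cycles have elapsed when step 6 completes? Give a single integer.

end_cycle[6] = 47

  0. 4=4c; end=4; A:t0 B:-
  1. max(5,7)=7c; end=11; A:t0 B:t1
  2. max(4,6)=6c; end=17; A:t2 B:t1
  3. max(9,7)=9c; end=26; A:t2 B:t3
  4. max(3,5)=5c; end=31; A:t4 B:t3
  5. max(7,3)=7c; end=38; A:t4 B:t5
  6. max(9,8)=9c; end=47; A:t6 B:t5
  7. max(5,6)=6c; end=53; A:t6 B:t7
  8. 7=7c; end=60; A:t6 B:t7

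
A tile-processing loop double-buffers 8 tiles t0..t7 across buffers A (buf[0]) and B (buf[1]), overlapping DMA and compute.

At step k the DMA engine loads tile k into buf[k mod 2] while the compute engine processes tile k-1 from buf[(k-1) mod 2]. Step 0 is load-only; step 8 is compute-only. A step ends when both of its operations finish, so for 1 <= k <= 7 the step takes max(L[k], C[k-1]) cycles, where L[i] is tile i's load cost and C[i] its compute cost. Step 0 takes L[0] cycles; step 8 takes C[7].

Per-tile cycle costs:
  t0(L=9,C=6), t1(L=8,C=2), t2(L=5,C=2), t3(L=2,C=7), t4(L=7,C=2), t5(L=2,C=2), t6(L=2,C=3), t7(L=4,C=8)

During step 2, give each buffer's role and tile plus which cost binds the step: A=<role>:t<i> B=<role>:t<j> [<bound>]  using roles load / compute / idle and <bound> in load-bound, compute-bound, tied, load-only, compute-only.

[0] DMA t0→A (9c) ∥ CU idle ⇒ 9c, clock 9
[1] DMA t1→B (8c) ∥ CU A:t0 (6c) ⇒ 8c, clock 17
[2] DMA t2→A (5c) ∥ CU B:t1 (2c) ⇒ 5c, clock 22
[3] DMA t3→B (2c) ∥ CU A:t2 (2c) ⇒ 2c, clock 24
[4] DMA t4→A (7c) ∥ CU B:t3 (7c) ⇒ 7c, clock 31
[5] DMA t5→B (2c) ∥ CU A:t4 (2c) ⇒ 2c, clock 33
[6] DMA t6→A (2c) ∥ CU B:t5 (2c) ⇒ 2c, clock 35
[7] DMA t7→B (4c) ∥ CU A:t6 (3c) ⇒ 4c, clock 39
[8] DMA idle ∥ CU B:t7 (8c) ⇒ 8c, clock 47

step 2: A=load:t2 B=compute:t1 [load-bound]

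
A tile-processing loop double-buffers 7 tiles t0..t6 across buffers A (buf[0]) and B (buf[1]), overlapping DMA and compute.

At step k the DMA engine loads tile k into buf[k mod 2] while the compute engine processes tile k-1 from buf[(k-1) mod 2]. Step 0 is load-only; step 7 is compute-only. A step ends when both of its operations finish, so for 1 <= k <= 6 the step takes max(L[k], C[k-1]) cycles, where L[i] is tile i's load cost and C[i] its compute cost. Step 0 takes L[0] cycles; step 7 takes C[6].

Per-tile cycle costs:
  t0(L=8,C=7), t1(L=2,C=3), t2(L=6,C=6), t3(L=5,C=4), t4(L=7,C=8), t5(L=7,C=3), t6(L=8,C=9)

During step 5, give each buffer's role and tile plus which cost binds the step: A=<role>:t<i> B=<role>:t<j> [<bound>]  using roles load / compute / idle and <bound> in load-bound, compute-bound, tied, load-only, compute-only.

step 5: A=compute:t4 B=load:t5 [compute-bound]

k=0 load=t0/8c comp=- wait=8 total=8
k=1 load=t1/2c comp=t0/7c wait=7 total=15
k=2 load=t2/6c comp=t1/3c wait=6 total=21
k=3 load=t3/5c comp=t2/6c wait=6 total=27
k=4 load=t4/7c comp=t3/4c wait=7 total=34
k=5 load=t5/7c comp=t4/8c wait=8 total=42
k=6 load=t6/8c comp=t5/3c wait=8 total=50
k=7 load=- comp=t6/9c wait=9 total=59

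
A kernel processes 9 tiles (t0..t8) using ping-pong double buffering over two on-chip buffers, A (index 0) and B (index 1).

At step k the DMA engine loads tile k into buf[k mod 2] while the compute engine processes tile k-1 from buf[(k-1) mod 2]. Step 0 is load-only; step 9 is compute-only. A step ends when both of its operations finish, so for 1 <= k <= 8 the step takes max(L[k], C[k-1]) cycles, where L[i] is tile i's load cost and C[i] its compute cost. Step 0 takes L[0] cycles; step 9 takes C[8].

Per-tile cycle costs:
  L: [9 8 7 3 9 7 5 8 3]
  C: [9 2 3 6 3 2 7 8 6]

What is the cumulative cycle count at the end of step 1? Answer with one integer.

end_cycle[1] = 18

step 0: L[0]=9 → dur=9, Σ=9 | A=load:t0 B=idle [load-only]
step 1: L[1]=8 C[0]=9 → dur=9, Σ=18 | A=compute:t0 B=load:t1 [compute-bound]
step 2: L[2]=7 C[1]=2 → dur=7, Σ=25 | A=load:t2 B=compute:t1 [load-bound]
step 3: L[3]=3 C[2]=3 → dur=3, Σ=28 | A=compute:t2 B=load:t3 [tied]
step 4: L[4]=9 C[3]=6 → dur=9, Σ=37 | A=load:t4 B=compute:t3 [load-bound]
step 5: L[5]=7 C[4]=3 → dur=7, Σ=44 | A=compute:t4 B=load:t5 [load-bound]
step 6: L[6]=5 C[5]=2 → dur=5, Σ=49 | A=load:t6 B=compute:t5 [load-bound]
step 7: L[7]=8 C[6]=7 → dur=8, Σ=57 | A=compute:t6 B=load:t7 [load-bound]
step 8: L[8]=3 C[7]=8 → dur=8, Σ=65 | A=load:t8 B=compute:t7 [compute-bound]
step 9: C[8]=6 → dur=6, Σ=71 | A=compute:t8 B=idle [compute-only]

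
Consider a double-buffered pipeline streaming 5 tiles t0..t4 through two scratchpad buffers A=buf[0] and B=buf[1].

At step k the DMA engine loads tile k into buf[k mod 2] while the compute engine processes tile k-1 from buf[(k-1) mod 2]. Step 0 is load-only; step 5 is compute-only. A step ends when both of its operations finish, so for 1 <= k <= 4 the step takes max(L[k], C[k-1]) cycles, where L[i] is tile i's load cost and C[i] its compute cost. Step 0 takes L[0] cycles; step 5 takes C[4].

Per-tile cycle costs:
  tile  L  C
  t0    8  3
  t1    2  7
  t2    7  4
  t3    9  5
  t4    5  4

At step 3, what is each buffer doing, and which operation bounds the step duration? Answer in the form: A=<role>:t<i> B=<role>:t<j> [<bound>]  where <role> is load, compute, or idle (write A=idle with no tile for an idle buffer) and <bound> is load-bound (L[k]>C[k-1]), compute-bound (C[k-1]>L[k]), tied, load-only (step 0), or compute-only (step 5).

  0. 8=8c; end=8; A:t0 B:-
  1. max(2,3)=3c; end=11; A:t0 B:t1
  2. max(7,7)=7c; end=18; A:t2 B:t1
  3. max(9,4)=9c; end=27; A:t2 B:t3
  4. max(5,5)=5c; end=32; A:t4 B:t3
  5. 4=4c; end=36; A:t4 B:t3

step 3: A=compute:t2 B=load:t3 [load-bound]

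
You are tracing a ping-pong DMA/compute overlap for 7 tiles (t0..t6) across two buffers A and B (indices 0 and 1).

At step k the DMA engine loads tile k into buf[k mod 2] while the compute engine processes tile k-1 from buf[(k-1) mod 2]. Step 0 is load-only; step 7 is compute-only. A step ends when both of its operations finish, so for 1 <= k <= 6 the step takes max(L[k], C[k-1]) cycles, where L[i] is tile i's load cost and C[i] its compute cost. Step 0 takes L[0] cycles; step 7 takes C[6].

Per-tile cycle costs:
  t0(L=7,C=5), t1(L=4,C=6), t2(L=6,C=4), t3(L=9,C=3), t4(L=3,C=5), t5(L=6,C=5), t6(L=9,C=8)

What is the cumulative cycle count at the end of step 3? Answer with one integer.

end_cycle[3] = 27

step 0: L[0]=7 → dur=7, Σ=7 | A=load:t0 B=idle [load-only]
step 1: L[1]=4 C[0]=5 → dur=5, Σ=12 | A=compute:t0 B=load:t1 [compute-bound]
step 2: L[2]=6 C[1]=6 → dur=6, Σ=18 | A=load:t2 B=compute:t1 [tied]
step 3: L[3]=9 C[2]=4 → dur=9, Σ=27 | A=compute:t2 B=load:t3 [load-bound]
step 4: L[4]=3 C[3]=3 → dur=3, Σ=30 | A=load:t4 B=compute:t3 [tied]
step 5: L[5]=6 C[4]=5 → dur=6, Σ=36 | A=compute:t4 B=load:t5 [load-bound]
step 6: L[6]=9 C[5]=5 → dur=9, Σ=45 | A=load:t6 B=compute:t5 [load-bound]
step 7: C[6]=8 → dur=8, Σ=53 | A=compute:t6 B=idle [compute-only]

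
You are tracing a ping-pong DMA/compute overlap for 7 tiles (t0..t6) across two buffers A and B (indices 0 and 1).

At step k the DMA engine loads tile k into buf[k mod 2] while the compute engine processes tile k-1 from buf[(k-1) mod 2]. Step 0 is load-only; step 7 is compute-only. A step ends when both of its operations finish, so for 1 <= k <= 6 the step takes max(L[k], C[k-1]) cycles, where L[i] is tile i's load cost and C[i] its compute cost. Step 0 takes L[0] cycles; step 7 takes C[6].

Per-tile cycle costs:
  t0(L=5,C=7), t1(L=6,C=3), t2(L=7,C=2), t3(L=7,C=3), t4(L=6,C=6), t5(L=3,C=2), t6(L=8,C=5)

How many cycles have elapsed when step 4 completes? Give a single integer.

  0. 5=5c; end=5; A:t0 B:-
  1. max(6,7)=7c; end=12; A:t0 B:t1
  2. max(7,3)=7c; end=19; A:t2 B:t1
  3. max(7,2)=7c; end=26; A:t2 B:t3
  4. max(6,3)=6c; end=32; A:t4 B:t3
  5. max(3,6)=6c; end=38; A:t4 B:t5
  6. max(8,2)=8c; end=46; A:t6 B:t5
  7. 5=5c; end=51; A:t6 B:t5

end_cycle[4] = 32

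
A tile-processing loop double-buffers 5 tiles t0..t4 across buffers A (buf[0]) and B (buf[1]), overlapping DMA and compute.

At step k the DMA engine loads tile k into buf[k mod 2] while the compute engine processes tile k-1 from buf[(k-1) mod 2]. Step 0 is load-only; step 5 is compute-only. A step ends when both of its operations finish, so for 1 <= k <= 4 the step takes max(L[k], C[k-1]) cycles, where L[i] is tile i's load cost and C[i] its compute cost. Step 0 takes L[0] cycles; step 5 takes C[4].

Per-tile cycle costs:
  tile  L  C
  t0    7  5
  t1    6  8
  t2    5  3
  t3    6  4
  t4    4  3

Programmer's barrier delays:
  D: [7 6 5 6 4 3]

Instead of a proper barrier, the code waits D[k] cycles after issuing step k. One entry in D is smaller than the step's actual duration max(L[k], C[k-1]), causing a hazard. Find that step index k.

hazard at step 2

k=0 barrier L[0]=7→7c, D[0]=7 ok
k=1 barrier max(L[1]=6,C[0]=5)→6c, D[1]=6 ok
k=2 barrier max(L[2]=5,C[1]=8)→8c, D[2]=5 SHORT
k=3 barrier max(L[3]=6,C[2]=3)→6c, D[3]=6 ok
k=4 barrier max(L[4]=4,C[3]=4)→4c, D[4]=4 ok
k=5 barrier C[4]=3→3c, D[5]=3 ok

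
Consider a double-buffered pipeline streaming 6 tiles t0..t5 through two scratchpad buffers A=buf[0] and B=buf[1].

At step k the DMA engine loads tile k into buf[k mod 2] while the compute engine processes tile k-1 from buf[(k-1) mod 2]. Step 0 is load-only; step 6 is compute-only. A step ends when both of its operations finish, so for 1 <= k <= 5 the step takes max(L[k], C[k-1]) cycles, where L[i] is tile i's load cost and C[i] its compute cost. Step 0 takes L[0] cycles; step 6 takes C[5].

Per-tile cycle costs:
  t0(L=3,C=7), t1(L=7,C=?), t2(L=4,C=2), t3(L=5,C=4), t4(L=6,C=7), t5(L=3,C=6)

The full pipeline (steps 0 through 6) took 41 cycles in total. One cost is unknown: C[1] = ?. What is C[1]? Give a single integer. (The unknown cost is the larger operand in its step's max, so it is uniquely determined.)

step 0 → dur = L[0]=3 = 3
step 1 → dur = max(L[1]=7, C[0]=7) = 7
step 2 → dur = max(L[2]=4, C[1]=?) = C[1]  (unknown; binding)
step 3 → dur = max(L[3]=5, C[2]=2) = 5
step 4 → dur = max(L[4]=6, C[3]=4) = 6
step 5 → dur = max(L[5]=3, C[4]=7) = 7
step 6 → dur = C[5]=6 = 6
sum of known step durations = 34
dur[2] = total - known = 41 - 34 = 7
C[1] is the binding max in step 2, so C[1] = dur[2] = 7

C[1] = 7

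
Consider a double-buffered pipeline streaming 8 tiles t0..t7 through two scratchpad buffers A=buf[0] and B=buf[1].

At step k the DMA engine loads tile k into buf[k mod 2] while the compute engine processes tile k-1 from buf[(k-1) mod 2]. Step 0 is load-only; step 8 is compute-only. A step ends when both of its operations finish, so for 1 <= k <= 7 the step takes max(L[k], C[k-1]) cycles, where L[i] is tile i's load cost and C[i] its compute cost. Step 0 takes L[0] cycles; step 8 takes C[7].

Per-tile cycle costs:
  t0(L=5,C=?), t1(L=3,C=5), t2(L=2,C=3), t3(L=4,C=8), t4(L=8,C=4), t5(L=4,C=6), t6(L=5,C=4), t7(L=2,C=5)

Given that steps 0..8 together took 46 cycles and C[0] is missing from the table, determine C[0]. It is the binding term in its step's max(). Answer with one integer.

C[0] = 5

step 0: dur = L[0]=5 = 5
step 1: dur = max(L[1]=3, C[0]=?) = C[0]  (unknown; binding)
step 2: dur = max(L[2]=2, C[1]=5) = 5
step 3: dur = max(L[3]=4, C[2]=3) = 4
step 4: dur = max(L[4]=8, C[3]=8) = 8
step 5: dur = max(L[5]=4, C[4]=4) = 4
step 6: dur = max(L[6]=5, C[5]=6) = 6
step 7: dur = max(L[7]=2, C[6]=4) = 4
step 8: dur = C[7]=5 = 5
sum of known step durations = 41
dur[1] = total - known = 46 - 41 = 5
C[0] is the binding max in step 1, so C[0] = dur[1] = 5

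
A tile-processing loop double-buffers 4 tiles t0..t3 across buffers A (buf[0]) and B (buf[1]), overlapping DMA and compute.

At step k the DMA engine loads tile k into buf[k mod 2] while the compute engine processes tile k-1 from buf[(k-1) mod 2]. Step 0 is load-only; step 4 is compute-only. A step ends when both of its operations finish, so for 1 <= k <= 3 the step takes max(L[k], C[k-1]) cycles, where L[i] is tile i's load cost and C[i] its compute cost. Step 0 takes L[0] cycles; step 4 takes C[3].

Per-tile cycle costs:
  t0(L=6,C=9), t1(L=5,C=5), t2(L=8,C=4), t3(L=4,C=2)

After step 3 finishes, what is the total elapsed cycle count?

end_cycle[3] = 27

[0] DMA t0→A (6c) ∥ CU idle ⇒ 6c, clock 6
[1] DMA t1→B (5c) ∥ CU A:t0 (9c) ⇒ 9c, clock 15
[2] DMA t2→A (8c) ∥ CU B:t1 (5c) ⇒ 8c, clock 23
[3] DMA t3→B (4c) ∥ CU A:t2 (4c) ⇒ 4c, clock 27
[4] DMA idle ∥ CU B:t3 (2c) ⇒ 2c, clock 29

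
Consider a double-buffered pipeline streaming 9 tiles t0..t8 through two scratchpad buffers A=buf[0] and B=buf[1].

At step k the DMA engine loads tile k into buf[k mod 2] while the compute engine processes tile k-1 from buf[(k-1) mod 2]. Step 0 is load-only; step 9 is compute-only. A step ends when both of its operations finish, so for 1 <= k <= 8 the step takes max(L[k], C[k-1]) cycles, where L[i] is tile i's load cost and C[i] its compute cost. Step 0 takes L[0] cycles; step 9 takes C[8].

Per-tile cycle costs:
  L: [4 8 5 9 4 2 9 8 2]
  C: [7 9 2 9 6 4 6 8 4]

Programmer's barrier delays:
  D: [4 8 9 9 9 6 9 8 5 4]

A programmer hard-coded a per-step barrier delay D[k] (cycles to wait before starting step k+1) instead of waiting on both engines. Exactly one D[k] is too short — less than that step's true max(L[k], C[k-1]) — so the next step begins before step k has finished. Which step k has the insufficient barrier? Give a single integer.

k=0 barrier L[0]=4→4c, D[0]=4 ok
k=1 barrier max(L[1]=8,C[0]=7)→8c, D[1]=8 ok
k=2 barrier max(L[2]=5,C[1]=9)→9c, D[2]=9 ok
k=3 barrier max(L[3]=9,C[2]=2)→9c, D[3]=9 ok
k=4 barrier max(L[4]=4,C[3]=9)→9c, D[4]=9 ok
k=5 barrier max(L[5]=2,C[4]=6)→6c, D[5]=6 ok
k=6 barrier max(L[6]=9,C[5]=4)→9c, D[6]=9 ok
k=7 barrier max(L[7]=8,C[6]=6)→8c, D[7]=8 ok
k=8 barrier max(L[8]=2,C[7]=8)→8c, D[8]=5 SHORT
k=9 barrier C[8]=4→4c, D[9]=4 ok

hazard at step 8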